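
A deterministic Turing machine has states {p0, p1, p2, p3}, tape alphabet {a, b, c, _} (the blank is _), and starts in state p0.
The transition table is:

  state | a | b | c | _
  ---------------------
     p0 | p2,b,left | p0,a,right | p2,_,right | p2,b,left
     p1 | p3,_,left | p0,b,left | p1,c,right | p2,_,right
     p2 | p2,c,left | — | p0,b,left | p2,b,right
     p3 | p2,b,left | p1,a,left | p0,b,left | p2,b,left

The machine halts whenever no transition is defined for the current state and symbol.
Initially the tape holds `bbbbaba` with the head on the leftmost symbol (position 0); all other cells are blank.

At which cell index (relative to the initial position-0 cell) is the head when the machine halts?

1

state=p0 head=0 tape=__[b]bbbaba   (p0,b)→(p0,a,right)
state=p0 head=1 tape=__a[b]bbaba   (p0,b)→(p0,a,right)
state=p0 head=2 tape=__aa[b]baba   (p0,b)→(p0,a,right)
state=p0 head=3 tape=__aaa[b]aba   (p0,b)→(p0,a,right)
state=p0 head=4 tape=__aaaa[a]ba   (p0,a)→(p2,b,left)
state=p2 head=3 tape=__aaa[a]bba   (p2,a)→(p2,c,left)
state=p2 head=2 tape=__aa[a]cbba   (p2,a)→(p2,c,left)
state=p2 head=1 tape=__a[a]ccbba   (p2,a)→(p2,c,left)
state=p2 head=0 tape=__[a]cccbba   (p2,a)→(p2,c,left)
state=p2 head=-1 tape=_[_]ccccbba   (p2,_)→(p2,b,right)
state=p2 head=0 tape=_b[c]cccbba   (p2,c)→(p0,b,left)
state=p0 head=-1 tape=_[b]bcccbba   (p0,b)→(p0,a,right)
state=p0 head=0 tape=_a[b]cccbba   (p0,b)→(p0,a,right)
state=p0 head=1 tape=_aa[c]ccbba   (p0,c)→(p2,_,right)
state=p2 head=2 tape=_aa_[c]cbba   (p2,c)→(p0,b,left)
state=p0 head=1 tape=_aa[_]bcbba   (p0,_)→(p2,b,left)
state=p2 head=0 tape=_a[a]bbcbba   (p2,a)→(p2,c,left)
state=p2 head=-1 tape=_[a]cbbcbba   (p2,a)→(p2,c,left)
state=p2 head=-2 tape=[_]ccbbcbba   (p2,_)→(p2,b,right)
state=p2 head=-1 tape=b[c]cbbcbba   (p2,c)→(p0,b,left)
state=p0 head=-2 tape=[b]bcbbcbba   (p0,b)→(p0,a,right)
state=p0 head=-1 tape=a[b]cbbcbba   (p0,b)→(p0,a,right)
state=p0 head=0 tape=aa[c]bbcbba   (p0,c)→(p2,_,right)
state=p2 head=1 tape=aa_[b]bcbba
At halt the head is at cell 1.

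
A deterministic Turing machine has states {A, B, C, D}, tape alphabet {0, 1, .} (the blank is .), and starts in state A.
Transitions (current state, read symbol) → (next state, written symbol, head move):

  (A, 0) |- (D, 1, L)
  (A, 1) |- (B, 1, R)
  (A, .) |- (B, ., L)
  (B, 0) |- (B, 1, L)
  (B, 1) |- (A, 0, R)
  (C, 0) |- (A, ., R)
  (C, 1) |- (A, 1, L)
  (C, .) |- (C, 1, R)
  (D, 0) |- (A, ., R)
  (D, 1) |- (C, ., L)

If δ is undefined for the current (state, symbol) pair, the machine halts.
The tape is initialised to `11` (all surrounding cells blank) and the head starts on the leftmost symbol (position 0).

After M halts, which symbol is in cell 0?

0

A | [1]1.   read 1 → write 1, move R, go to B
B | 1[1].   read 1 → write 0, move R, go to A
A | 10[.]   read . → write ., move L, go to B
B | 1[0].   read 0 → write 1, move L, go to B
B | [1]1.   read 1 → write 0, move R, go to A
A | 0[1].   read 1 → write 1, move R, go to B
B | 01[.]
Cell 0 holds 0 when M halts.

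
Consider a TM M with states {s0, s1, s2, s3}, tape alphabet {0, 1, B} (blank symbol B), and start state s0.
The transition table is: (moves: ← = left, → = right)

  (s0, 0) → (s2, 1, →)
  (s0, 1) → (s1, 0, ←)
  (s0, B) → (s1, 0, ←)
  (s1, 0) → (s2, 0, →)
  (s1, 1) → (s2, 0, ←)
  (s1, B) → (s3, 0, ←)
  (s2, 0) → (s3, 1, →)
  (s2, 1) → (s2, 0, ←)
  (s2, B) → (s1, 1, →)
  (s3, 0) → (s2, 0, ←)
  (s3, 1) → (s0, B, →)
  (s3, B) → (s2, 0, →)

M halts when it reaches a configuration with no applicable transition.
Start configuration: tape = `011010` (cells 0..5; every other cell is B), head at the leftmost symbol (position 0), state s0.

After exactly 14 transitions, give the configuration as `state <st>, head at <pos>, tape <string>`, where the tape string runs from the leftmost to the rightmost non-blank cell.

state=s0 head=0 tape=B[0]11010   (s0,0)→(s2,1,→)
state=s2 head=1 tape=B1[1]1010   (s2,1)→(s2,0,←)
state=s2 head=0 tape=B[1]01010   (s2,1)→(s2,0,←)
state=s2 head=-1 tape=[B]001010   (s2,B)→(s1,1,→)
state=s1 head=0 tape=1[0]01010   (s1,0)→(s2,0,→)
state=s2 head=1 tape=10[0]1010   (s2,0)→(s3,1,→)
state=s3 head=2 tape=101[1]010   (s3,1)→(s0,B,→)
state=s0 head=3 tape=101B[0]10   (s0,0)→(s2,1,→)
state=s2 head=4 tape=101B1[1]0   (s2,1)→(s2,0,←)
state=s2 head=3 tape=101B[1]00   (s2,1)→(s2,0,←)
state=s2 head=2 tape=101[B]000   (s2,B)→(s1,1,→)
state=s1 head=3 tape=1011[0]00   (s1,0)→(s2,0,→)
state=s2 head=4 tape=10110[0]0   (s2,0)→(s3,1,→)
state=s3 head=5 tape=101101[0]   (s3,0)→(s2,0,←)
state=s2 head=4 tape=10110[1]0
After 14 steps: state s2, head at 4, tape 1011010.

state s2, head at 4, tape 1011010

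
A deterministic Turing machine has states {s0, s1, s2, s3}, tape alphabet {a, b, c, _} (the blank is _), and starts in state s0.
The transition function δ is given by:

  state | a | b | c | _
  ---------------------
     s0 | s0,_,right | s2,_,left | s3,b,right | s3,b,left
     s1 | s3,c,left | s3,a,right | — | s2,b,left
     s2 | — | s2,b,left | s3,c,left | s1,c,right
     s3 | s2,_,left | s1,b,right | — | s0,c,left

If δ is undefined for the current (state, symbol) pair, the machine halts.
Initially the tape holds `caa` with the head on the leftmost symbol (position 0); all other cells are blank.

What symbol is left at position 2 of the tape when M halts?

s0 | _[c]aa_   read c → write b, move right, go to s3
s3 | _b[a]a_   read a → write _, move left, go to s2
s2 | _[b]_a_   read b → write b, move left, go to s2
s2 | [_]b_a_   read _ → write c, move right, go to s1
s1 | c[b]_a_   read b → write a, move right, go to s3
s3 | ca[_]a_   read _ → write c, move left, go to s0
s0 | c[a]ca_   read a → write _, move right, go to s0
s0 | c_[c]a_   read c → write b, move right, go to s3
s3 | c_b[a]_   read a → write _, move left, go to s2
s2 | c_[b]__   read b → write b, move left, go to s2
s2 | c[_]b__   read _ → write c, move right, go to s1
s1 | cc[b]__   read b → write a, move right, go to s3
s3 | cca[_]_   read _ → write c, move left, go to s0
s0 | cc[a]c_   read a → write _, move right, go to s0
s0 | cc_[c]_   read c → write b, move right, go to s3
s3 | cc_b[_]   read _ → write c, move left, go to s0
s0 | cc_[b]c   read b → write _, move left, go to s2
s2 | cc[_]_c   read _ → write c, move right, go to s1
s1 | ccc[_]c   read _ → write b, move left, go to s2
s2 | cc[c]bc   read c → write c, move left, go to s3
s3 | c[c]cbc
Cell 2 holds b when M halts.

b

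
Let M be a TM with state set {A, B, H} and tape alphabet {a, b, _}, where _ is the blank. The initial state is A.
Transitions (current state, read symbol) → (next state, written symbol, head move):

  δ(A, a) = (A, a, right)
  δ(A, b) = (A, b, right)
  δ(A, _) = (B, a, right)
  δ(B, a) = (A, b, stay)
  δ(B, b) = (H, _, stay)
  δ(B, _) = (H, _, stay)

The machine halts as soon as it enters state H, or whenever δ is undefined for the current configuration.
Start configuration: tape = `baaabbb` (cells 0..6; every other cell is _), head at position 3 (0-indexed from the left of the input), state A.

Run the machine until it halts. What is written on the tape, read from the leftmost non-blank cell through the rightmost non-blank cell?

state=A head=3 tape=baa[a]bbb__   (A,a)→(A,a,right)
state=A head=4 tape=baaa[b]bb__   (A,b)→(A,b,right)
state=A head=5 tape=baaab[b]b__   (A,b)→(A,b,right)
state=A head=6 tape=baaabb[b]__   (A,b)→(A,b,right)
state=A head=7 tape=baaabbb[_]_   (A,_)→(B,a,right)
state=B head=8 tape=baaabbba[_]   (B,_)→(H,_,stay)
state=H head=8 tape=baaabbba[_]
The non-blank tape span at halt is baaabbba.

baaabbba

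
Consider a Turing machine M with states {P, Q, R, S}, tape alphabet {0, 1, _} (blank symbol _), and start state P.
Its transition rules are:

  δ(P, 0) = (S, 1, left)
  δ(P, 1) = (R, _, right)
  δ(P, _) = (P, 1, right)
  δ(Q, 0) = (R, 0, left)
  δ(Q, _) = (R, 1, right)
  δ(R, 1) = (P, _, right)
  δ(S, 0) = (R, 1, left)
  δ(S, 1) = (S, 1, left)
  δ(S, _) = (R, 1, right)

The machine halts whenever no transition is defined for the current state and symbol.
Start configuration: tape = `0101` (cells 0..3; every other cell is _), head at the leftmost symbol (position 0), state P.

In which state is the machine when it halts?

state=P head=0 tape=_[0]101   (P,0)→(S,1,left)
state=S head=-1 tape=[_]1101   (S,_)→(R,1,right)
state=R head=0 tape=1[1]101   (R,1)→(P,_,right)
state=P head=1 tape=1_[1]01   (P,1)→(R,_,right)
state=R head=2 tape=1__[0]1
No transition is defined for (R, 0); M halts in state R.

R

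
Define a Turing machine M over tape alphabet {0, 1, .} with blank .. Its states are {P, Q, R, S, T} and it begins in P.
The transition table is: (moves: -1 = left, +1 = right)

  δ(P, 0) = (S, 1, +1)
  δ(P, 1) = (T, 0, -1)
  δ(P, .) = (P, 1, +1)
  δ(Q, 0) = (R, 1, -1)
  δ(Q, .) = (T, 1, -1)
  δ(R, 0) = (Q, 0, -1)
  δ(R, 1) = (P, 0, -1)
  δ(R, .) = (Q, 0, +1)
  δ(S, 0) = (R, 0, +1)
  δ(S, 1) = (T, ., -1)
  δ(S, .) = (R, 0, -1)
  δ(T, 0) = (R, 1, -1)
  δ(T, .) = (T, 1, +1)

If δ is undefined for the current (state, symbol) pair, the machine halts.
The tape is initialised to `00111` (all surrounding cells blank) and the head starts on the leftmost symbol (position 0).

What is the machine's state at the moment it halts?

Q

state=P head=0 tape=[0]0111..   (P,0)→(S,1,+1)
state=S head=1 tape=1[0]111..   (S,0)→(R,0,+1)
state=R head=2 tape=10[1]11..   (R,1)→(P,0,-1)
state=P head=1 tape=1[0]011..   (P,0)→(S,1,+1)
state=S head=2 tape=11[0]11..   (S,0)→(R,0,+1)
state=R head=3 tape=110[1]1..   (R,1)→(P,0,-1)
state=P head=2 tape=11[0]01..   (P,0)→(S,1,+1)
state=S head=3 tape=111[0]1..   (S,0)→(R,0,+1)
state=R head=4 tape=1110[1]..   (R,1)→(P,0,-1)
state=P head=3 tape=111[0]0..   (P,0)→(S,1,+1)
state=S head=4 tape=1111[0]..   (S,0)→(R,0,+1)
state=R head=5 tape=11110[.].   (R,.)→(Q,0,+1)
state=Q head=6 tape=111100[.]   (Q,.)→(T,1,-1)
state=T head=5 tape=11110[0]1   (T,0)→(R,1,-1)
state=R head=4 tape=1111[0]11   (R,0)→(Q,0,-1)
state=Q head=3 tape=111[1]011
No transition is defined for (Q, 1); M halts in state Q.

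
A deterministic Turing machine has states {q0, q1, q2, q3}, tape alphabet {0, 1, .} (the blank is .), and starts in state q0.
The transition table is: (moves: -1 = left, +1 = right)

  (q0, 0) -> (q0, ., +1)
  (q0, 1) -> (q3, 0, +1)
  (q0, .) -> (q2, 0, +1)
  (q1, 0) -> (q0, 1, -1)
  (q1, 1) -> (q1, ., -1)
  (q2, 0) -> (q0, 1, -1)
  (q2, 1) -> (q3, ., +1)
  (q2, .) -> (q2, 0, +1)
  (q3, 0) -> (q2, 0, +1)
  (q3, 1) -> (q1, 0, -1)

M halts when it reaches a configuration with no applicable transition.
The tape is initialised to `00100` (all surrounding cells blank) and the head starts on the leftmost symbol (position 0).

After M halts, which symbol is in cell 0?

.

state=q0 head=0 tape=[0]0100.   (q0,0)→(q0,.,+1)
state=q0 head=1 tape=.[0]100.   (q0,0)→(q0,.,+1)
state=q0 head=2 tape=..[1]00.   (q0,1)→(q3,0,+1)
state=q3 head=3 tape=..0[0]0.   (q3,0)→(q2,0,+1)
state=q2 head=4 tape=..00[0].   (q2,0)→(q0,1,-1)
state=q0 head=3 tape=..0[0]1.   (q0,0)→(q0,.,+1)
state=q0 head=4 tape=..0.[1].   (q0,1)→(q3,0,+1)
state=q3 head=5 tape=..0.0[.]
Cell 0 holds . when M halts.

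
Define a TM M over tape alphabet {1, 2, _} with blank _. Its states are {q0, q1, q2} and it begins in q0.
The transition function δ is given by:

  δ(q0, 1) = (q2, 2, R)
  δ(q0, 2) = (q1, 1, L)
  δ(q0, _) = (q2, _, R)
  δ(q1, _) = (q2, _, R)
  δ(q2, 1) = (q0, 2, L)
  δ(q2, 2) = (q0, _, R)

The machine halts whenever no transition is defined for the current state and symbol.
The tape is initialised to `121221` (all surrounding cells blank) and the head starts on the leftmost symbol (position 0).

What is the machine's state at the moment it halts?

state=q0 head=0 tape=[1]21221_   (q0,1)→(q2,2,R)
state=q2 head=1 tape=2[2]1221_   (q2,2)→(q0,_,R)
state=q0 head=2 tape=2_[1]221_   (q0,1)→(q2,2,R)
state=q2 head=3 tape=2_2[2]21_   (q2,2)→(q0,_,R)
state=q0 head=4 tape=2_2_[2]1_   (q0,2)→(q1,1,L)
state=q1 head=3 tape=2_2[_]11_   (q1,_)→(q2,_,R)
state=q2 head=4 tape=2_2_[1]1_   (q2,1)→(q0,2,L)
state=q0 head=3 tape=2_2[_]21_   (q0,_)→(q2,_,R)
state=q2 head=4 tape=2_2_[2]1_   (q2,2)→(q0,_,R)
state=q0 head=5 tape=2_2__[1]_   (q0,1)→(q2,2,R)
state=q2 head=6 tape=2_2__2[_]
No transition is defined for (q2, _); M halts in state q2.

q2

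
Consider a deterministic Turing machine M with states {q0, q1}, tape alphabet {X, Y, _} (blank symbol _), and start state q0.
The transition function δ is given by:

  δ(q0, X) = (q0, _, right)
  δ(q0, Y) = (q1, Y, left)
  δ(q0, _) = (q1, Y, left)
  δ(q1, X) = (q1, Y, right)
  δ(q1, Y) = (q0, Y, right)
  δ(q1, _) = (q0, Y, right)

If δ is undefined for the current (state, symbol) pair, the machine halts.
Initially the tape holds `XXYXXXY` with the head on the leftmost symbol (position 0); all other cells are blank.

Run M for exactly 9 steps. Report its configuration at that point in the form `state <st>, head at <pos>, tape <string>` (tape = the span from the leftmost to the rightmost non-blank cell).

state q1, head at 1, tape YYXXXY

state=q0 head=0 tape=[X]XYXXXY   (q0,X)→(q0,_,right)
state=q0 head=1 tape=_[X]YXXXY   (q0,X)→(q0,_,right)
state=q0 head=2 tape=__[Y]XXXY   (q0,Y)→(q1,Y,left)
state=q1 head=1 tape=_[_]YXXXY   (q1,_)→(q0,Y,right)
state=q0 head=2 tape=_Y[Y]XXXY   (q0,Y)→(q1,Y,left)
state=q1 head=1 tape=_[Y]YXXXY   (q1,Y)→(q0,Y,right)
state=q0 head=2 tape=_Y[Y]XXXY   (q0,Y)→(q1,Y,left)
state=q1 head=1 tape=_[Y]YXXXY   (q1,Y)→(q0,Y,right)
state=q0 head=2 tape=_Y[Y]XXXY   (q0,Y)→(q1,Y,left)
state=q1 head=1 tape=_[Y]YXXXY
After 9 steps: state q1, head at 1, tape YYXXXY.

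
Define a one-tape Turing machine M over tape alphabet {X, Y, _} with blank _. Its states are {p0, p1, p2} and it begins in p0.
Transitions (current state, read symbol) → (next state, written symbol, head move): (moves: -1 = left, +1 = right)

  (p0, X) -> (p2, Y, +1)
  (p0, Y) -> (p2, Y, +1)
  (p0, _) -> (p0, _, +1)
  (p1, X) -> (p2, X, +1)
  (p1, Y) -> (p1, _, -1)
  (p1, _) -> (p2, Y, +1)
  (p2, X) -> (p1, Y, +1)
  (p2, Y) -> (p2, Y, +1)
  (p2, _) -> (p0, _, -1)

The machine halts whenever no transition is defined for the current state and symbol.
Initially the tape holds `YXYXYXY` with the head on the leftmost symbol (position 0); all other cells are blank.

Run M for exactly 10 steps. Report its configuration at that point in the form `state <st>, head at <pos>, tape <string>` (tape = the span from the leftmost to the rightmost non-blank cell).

p0 | _[Y]XYXYXY   read Y → write Y, move +1, go to p2
p2 | _Y[X]YXYXY   read X → write Y, move +1, go to p1
p1 | _YY[Y]XYXY   read Y → write _, move -1, go to p1
p1 | _Y[Y]_XYXY   read Y → write _, move -1, go to p1
p1 | _[Y]__XYXY   read Y → write _, move -1, go to p1
p1 | [_]___XYXY   read _ → write Y, move +1, go to p2
p2 | Y[_]__XYXY   read _ → write _, move -1, go to p0
p0 | [Y]___XYXY   read Y → write Y, move +1, go to p2
p2 | Y[_]__XYXY   read _ → write _, move -1, go to p0
p0 | [Y]___XYXY   read Y → write Y, move +1, go to p2
p2 | Y[_]__XYXY
After 10 steps: state p2, head at 0, tape Y___XYXY.

state p2, head at 0, tape Y___XYXY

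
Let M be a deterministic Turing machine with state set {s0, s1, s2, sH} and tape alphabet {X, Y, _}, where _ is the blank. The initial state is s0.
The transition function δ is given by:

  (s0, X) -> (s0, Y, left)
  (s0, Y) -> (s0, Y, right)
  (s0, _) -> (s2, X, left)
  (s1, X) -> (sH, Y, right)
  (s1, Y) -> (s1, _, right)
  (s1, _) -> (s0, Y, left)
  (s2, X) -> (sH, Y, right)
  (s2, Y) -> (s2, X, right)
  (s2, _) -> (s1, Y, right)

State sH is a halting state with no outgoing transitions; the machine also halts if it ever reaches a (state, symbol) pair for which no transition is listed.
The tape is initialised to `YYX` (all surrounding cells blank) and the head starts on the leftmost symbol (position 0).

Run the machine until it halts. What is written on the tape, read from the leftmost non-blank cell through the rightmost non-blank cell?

YYXY

s0 | [Y]YX__   read Y → write Y, move right, go to s0
s0 | Y[Y]X__   read Y → write Y, move right, go to s0
s0 | YY[X]__   read X → write Y, move left, go to s0
s0 | Y[Y]Y__   read Y → write Y, move right, go to s0
s0 | YY[Y]__   read Y → write Y, move right, go to s0
s0 | YYY[_]_   read _ → write X, move left, go to s2
s2 | YY[Y]X_   read Y → write X, move right, go to s2
s2 | YYX[X]_   read X → write Y, move right, go to sH
sH | YYXY[_]
The non-blank tape span at halt is YYXY.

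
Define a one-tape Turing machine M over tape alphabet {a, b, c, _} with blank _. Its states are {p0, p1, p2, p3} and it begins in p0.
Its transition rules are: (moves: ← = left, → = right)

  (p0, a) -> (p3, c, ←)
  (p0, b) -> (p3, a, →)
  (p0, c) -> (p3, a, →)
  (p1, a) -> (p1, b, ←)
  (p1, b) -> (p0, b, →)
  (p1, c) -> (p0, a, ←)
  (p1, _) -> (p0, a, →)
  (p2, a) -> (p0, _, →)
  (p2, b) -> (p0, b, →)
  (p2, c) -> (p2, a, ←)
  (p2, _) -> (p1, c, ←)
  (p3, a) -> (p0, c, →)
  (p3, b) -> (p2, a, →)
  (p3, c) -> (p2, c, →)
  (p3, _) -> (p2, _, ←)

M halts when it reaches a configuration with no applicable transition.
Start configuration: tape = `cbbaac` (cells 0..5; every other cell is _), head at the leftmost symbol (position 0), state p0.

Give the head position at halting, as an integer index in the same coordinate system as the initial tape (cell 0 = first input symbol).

2

p0 | [c]bbaac   read c → write a, move →, go to p3
p3 | a[b]baac   read b → write a, move →, go to p2
p2 | aa[b]aac   read b → write b, move →, go to p0
p0 | aab[a]ac   read a → write c, move ←, go to p3
p3 | aa[b]cac   read b → write a, move →, go to p2
p2 | aaa[c]ac   read c → write a, move ←, go to p2
p2 | aa[a]aac   read a → write _, move →, go to p0
p0 | aa_[a]ac   read a → write c, move ←, go to p3
p3 | aa[_]cac   read _ → write _, move ←, go to p2
p2 | a[a]_cac   read a → write _, move →, go to p0
p0 | a_[_]cac
At halt the head is at cell 2.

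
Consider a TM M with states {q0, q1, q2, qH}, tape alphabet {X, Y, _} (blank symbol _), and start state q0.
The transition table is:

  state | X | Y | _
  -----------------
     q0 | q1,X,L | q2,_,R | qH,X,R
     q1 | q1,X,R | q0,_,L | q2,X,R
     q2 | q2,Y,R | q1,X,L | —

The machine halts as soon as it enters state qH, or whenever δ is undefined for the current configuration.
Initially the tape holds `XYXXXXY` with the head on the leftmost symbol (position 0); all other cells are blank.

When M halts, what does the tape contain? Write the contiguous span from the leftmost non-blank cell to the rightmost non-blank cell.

XY_XXXXXY

state=q0 head=0 tape=__[X]YXXXXY   (q0,X)→(q1,X,L)
state=q1 head=-1 tape=_[_]XYXXXXY   (q1,_)→(q2,X,R)
state=q2 head=0 tape=_X[X]YXXXXY   (q2,X)→(q2,Y,R)
state=q2 head=1 tape=_XY[Y]XXXXY   (q2,Y)→(q1,X,L)
state=q1 head=0 tape=_X[Y]XXXXXY   (q1,Y)→(q0,_,L)
state=q0 head=-1 tape=_[X]_XXXXXY   (q0,X)→(q1,X,L)
state=q1 head=-2 tape=[_]X_XXXXXY   (q1,_)→(q2,X,R)
state=q2 head=-1 tape=X[X]_XXXXXY   (q2,X)→(q2,Y,R)
state=q2 head=0 tape=XY[_]XXXXXY
The non-blank tape span at halt is XY_XXXXXY.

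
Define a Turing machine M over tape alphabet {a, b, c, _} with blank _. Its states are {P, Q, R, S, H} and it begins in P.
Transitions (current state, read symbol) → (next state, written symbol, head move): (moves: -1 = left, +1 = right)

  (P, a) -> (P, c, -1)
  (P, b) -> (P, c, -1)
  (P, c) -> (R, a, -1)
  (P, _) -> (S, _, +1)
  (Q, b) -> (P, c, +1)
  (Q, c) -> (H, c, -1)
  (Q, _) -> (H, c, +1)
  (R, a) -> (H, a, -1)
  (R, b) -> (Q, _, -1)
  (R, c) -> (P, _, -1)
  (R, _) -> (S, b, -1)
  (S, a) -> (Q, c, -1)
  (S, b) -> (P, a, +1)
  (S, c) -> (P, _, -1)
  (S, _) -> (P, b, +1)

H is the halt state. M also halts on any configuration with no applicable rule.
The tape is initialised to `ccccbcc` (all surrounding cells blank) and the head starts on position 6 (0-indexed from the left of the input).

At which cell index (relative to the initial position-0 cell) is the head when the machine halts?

0

state=P head=6 tape=_ccccbc[c]   (P,c)→(R,a,-1)
state=R head=5 tape=_ccccb[c]a   (R,c)→(P,_,-1)
state=P head=4 tape=_cccc[b]_a   (P,b)→(P,c,-1)
state=P head=3 tape=_ccc[c]c_a   (P,c)→(R,a,-1)
state=R head=2 tape=_cc[c]ac_a   (R,c)→(P,_,-1)
state=P head=1 tape=_c[c]_ac_a   (P,c)→(R,a,-1)
state=R head=0 tape=_[c]a_ac_a   (R,c)→(P,_,-1)
state=P head=-1 tape=[_]_a_ac_a   (P,_)→(S,_,+1)
state=S head=0 tape=_[_]a_ac_a   (S,_)→(P,b,+1)
state=P head=1 tape=_b[a]_ac_a   (P,a)→(P,c,-1)
state=P head=0 tape=_[b]c_ac_a   (P,b)→(P,c,-1)
state=P head=-1 tape=[_]cc_ac_a   (P,_)→(S,_,+1)
state=S head=0 tape=_[c]c_ac_a   (S,c)→(P,_,-1)
state=P head=-1 tape=[_]_c_ac_a   (P,_)→(S,_,+1)
state=S head=0 tape=_[_]c_ac_a   (S,_)→(P,b,+1)
state=P head=1 tape=_b[c]_ac_a   (P,c)→(R,a,-1)
state=R head=0 tape=_[b]a_ac_a   (R,b)→(Q,_,-1)
state=Q head=-1 tape=[_]_a_ac_a   (Q,_)→(H,c,+1)
state=H head=0 tape=c[_]a_ac_a
At halt the head is at cell 0.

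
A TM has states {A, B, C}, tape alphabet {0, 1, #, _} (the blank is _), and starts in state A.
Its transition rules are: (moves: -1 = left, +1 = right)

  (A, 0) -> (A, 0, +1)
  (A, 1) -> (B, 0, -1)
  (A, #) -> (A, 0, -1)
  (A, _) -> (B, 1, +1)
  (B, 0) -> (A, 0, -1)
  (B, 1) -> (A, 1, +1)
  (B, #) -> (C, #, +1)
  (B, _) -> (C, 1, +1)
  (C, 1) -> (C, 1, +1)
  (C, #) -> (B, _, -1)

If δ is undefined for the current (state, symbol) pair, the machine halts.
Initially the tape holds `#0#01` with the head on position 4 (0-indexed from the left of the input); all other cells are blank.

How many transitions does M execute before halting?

state=A head=4 tape=#0#0[1]___   (A,1)→(B,0,-1)
state=B head=3 tape=#0#[0]0___   (B,0)→(A,0,-1)
state=A head=2 tape=#0[#]00___   (A,#)→(A,0,-1)
state=A head=1 tape=#[0]000___   (A,0)→(A,0,+1)
state=A head=2 tape=#0[0]00___   (A,0)→(A,0,+1)
state=A head=3 tape=#00[0]0___   (A,0)→(A,0,+1)
state=A head=4 tape=#000[0]___   (A,0)→(A,0,+1)
state=A head=5 tape=#0000[_]__   (A,_)→(B,1,+1)
state=B head=6 tape=#00001[_]_   (B,_)→(C,1,+1)
state=C head=7 tape=#000011[_]
M halts after 9 transitions.

9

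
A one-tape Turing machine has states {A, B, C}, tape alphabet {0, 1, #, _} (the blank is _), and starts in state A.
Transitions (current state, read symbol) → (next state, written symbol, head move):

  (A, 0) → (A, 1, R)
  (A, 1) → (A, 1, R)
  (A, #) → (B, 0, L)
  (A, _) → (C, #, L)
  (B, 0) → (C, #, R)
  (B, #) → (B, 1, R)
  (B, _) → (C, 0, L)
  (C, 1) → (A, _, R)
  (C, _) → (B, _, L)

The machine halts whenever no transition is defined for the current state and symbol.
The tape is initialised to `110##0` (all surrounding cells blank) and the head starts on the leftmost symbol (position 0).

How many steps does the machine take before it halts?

4

A | [1]10##0   read 1 → write 1, move R, go to A
A | 1[1]0##0   read 1 → write 1, move R, go to A
A | 11[0]##0   read 0 → write 1, move R, go to A
A | 111[#]#0   read # → write 0, move L, go to B
B | 11[1]0#0
M halts after 4 transitions.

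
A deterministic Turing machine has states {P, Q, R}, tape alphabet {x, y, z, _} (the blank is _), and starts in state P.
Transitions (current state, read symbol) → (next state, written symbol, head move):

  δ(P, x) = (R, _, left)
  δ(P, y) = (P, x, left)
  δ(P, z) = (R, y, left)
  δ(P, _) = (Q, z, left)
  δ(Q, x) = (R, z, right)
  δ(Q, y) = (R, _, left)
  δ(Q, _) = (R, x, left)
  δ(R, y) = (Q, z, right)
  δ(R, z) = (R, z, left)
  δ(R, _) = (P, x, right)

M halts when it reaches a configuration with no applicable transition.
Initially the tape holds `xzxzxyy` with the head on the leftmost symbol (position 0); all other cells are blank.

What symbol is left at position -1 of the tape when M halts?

y

state=P head=0 tape=__[x]zxzxyy   (P,x)→(R,_,left)
state=R head=-1 tape=_[_]_zxzxyy   (R,_)→(P,x,right)
state=P head=0 tape=_x[_]zxzxyy   (P,_)→(Q,z,left)
state=Q head=-1 tape=_[x]zzxzxyy   (Q,x)→(R,z,right)
state=R head=0 tape=_z[z]zxzxyy   (R,z)→(R,z,left)
state=R head=-1 tape=_[z]zzxzxyy   (R,z)→(R,z,left)
state=R head=-2 tape=[_]zzzxzxyy   (R,_)→(P,x,right)
state=P head=-1 tape=x[z]zzxzxyy   (P,z)→(R,y,left)
state=R head=-2 tape=[x]yzzxzxyy
Cell -1 holds y when M halts.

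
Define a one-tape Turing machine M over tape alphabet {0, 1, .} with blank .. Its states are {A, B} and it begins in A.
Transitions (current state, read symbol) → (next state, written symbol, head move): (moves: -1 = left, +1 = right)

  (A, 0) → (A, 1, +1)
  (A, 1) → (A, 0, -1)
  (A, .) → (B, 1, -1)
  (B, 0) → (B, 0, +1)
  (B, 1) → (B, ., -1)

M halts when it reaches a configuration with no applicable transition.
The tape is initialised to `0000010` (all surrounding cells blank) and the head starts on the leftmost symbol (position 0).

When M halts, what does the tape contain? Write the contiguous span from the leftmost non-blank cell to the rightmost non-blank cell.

10000000

A | ..[0]000010   read 0 → write 1, move +1, go to A
A | ..1[0]00010   read 0 → write 1, move +1, go to A
A | ..11[0]0010   read 0 → write 1, move +1, go to A
A | ..111[0]010   read 0 → write 1, move +1, go to A
A | ..1111[0]10   read 0 → write 1, move +1, go to A
A | ..11111[1]0   read 1 → write 0, move -1, go to A
A | ..1111[1]00   read 1 → write 0, move -1, go to A
A | ..111[1]000   read 1 → write 0, move -1, go to A
A | ..11[1]0000   read 1 → write 0, move -1, go to A
A | ..1[1]00000   read 1 → write 0, move -1, go to A
A | ..[1]000000   read 1 → write 0, move -1, go to A
A | .[.]0000000   read . → write 1, move -1, go to B
B | [.]10000000
The non-blank tape span at halt is 10000000.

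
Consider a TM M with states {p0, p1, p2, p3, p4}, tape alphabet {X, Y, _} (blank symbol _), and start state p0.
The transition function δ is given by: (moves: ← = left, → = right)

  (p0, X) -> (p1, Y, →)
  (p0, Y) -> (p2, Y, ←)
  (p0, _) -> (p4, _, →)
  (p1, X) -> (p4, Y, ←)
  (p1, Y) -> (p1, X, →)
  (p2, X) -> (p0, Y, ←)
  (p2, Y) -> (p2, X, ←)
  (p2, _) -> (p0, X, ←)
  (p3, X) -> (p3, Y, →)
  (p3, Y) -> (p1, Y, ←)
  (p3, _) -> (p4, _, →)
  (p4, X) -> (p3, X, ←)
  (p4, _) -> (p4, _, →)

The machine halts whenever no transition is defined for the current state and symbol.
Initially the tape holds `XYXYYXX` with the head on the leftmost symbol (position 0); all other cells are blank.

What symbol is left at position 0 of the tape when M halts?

state=p0 head=0 tape=_[X]YXYYXX   (p0,X)→(p1,Y,→)
state=p1 head=1 tape=_Y[Y]XYYXX   (p1,Y)→(p1,X,→)
state=p1 head=2 tape=_YX[X]YYXX   (p1,X)→(p4,Y,←)
state=p4 head=1 tape=_Y[X]YYYXX   (p4,X)→(p3,X,←)
state=p3 head=0 tape=_[Y]XYYYXX   (p3,Y)→(p1,Y,←)
state=p1 head=-1 tape=[_]YXYYYXX
Cell 0 holds Y when M halts.

Y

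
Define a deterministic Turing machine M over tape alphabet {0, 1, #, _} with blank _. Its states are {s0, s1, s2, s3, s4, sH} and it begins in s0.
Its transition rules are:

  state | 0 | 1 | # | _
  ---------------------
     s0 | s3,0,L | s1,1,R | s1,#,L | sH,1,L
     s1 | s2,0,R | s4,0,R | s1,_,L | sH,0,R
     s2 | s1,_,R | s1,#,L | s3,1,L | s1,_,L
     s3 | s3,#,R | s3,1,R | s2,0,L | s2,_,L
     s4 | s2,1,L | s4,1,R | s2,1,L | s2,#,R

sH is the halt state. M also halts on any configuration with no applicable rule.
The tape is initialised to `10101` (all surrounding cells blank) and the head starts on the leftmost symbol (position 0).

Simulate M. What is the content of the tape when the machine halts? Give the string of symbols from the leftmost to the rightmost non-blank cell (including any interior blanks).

s0 | [1]0101_   read 1 → write 1, move R, go to s1
s1 | 1[0]101_   read 0 → write 0, move R, go to s2
s2 | 10[1]01_   read 1 → write #, move L, go to s1
s1 | 1[0]#01_   read 0 → write 0, move R, go to s2
s2 | 10[#]01_   read # → write 1, move L, go to s3
s3 | 1[0]101_   read 0 → write #, move R, go to s3
s3 | 1#[1]01_   read 1 → write 1, move R, go to s3
s3 | 1#1[0]1_   read 0 → write #, move R, go to s3
s3 | 1#1#[1]_   read 1 → write 1, move R, go to s3
s3 | 1#1#1[_]   read _ → write _, move L, go to s2
s2 | 1#1#[1]_   read 1 → write #, move L, go to s1
s1 | 1#1[#]#_   read # → write _, move L, go to s1
s1 | 1#[1]_#_   read 1 → write 0, move R, go to s4
s4 | 1#0[_]#_   read _ → write #, move R, go to s2
s2 | 1#0#[#]_   read # → write 1, move L, go to s3
s3 | 1#0[#]1_   read # → write 0, move L, go to s2
s2 | 1#[0]01_   read 0 → write _, move R, go to s1
s1 | 1#_[0]1_   read 0 → write 0, move R, go to s2
s2 | 1#_0[1]_   read 1 → write #, move L, go to s1
s1 | 1#_[0]#_   read 0 → write 0, move R, go to s2
s2 | 1#_0[#]_   read # → write 1, move L, go to s3
s3 | 1#_[0]1_   read 0 → write #, move R, go to s3
s3 | 1#_#[1]_   read 1 → write 1, move R, go to s3
s3 | 1#_#1[_]   read _ → write _, move L, go to s2
s2 | 1#_#[1]_   read 1 → write #, move L, go to s1
s1 | 1#_[#]#_   read # → write _, move L, go to s1
s1 | 1#[_]_#_   read _ → write 0, move R, go to sH
sH | 1#0[_]#_
The non-blank tape span at halt is 1#0_#.

1#0_#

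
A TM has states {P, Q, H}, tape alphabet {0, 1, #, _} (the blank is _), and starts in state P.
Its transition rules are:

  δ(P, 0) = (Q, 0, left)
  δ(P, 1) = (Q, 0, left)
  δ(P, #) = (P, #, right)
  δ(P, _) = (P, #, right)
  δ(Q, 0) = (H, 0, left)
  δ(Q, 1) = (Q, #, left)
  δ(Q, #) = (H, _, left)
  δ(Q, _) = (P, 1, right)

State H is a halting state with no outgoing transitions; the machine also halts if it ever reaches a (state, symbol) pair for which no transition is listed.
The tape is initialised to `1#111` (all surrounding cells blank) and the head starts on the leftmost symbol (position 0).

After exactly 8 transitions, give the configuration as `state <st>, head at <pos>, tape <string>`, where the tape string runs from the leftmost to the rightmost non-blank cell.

P | __[1]#111   read 1 → write 0, move left, go to Q
Q | _[_]0#111   read _ → write 1, move right, go to P
P | _1[0]#111   read 0 → write 0, move left, go to Q
Q | _[1]0#111   read 1 → write #, move left, go to Q
Q | [_]#0#111   read _ → write 1, move right, go to P
P | 1[#]0#111   read # → write #, move right, go to P
P | 1#[0]#111   read 0 → write 0, move left, go to Q
Q | 1[#]0#111   read # → write _, move left, go to H
H | [1]_0#111
After 8 steps: state H, head at -2, tape 1_0#111.

state H, head at -2, tape 1_0#111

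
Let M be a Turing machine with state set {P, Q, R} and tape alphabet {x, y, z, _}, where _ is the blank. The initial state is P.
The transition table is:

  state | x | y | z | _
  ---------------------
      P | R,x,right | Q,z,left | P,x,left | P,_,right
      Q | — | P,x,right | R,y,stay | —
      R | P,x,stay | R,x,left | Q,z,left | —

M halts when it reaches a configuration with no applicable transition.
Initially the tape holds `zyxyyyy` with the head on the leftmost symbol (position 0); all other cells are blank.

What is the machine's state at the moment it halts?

P | _[z]yxyyyy_   read z → write x, move left, go to P
P | [_]xyxyyyy_   read _ → write _, move right, go to P
P | _[x]yxyyyy_   read x → write x, move right, go to R
R | _x[y]xyyyy_   read y → write x, move left, go to R
R | _[x]xxyyyy_   read x → write x, move stay, go to P
P | _[x]xxyyyy_   read x → write x, move right, go to R
R | _x[x]xyyyy_   read x → write x, move stay, go to P
P | _x[x]xyyyy_   read x → write x, move right, go to R
R | _xx[x]yyyy_   read x → write x, move stay, go to P
P | _xx[x]yyyy_   read x → write x, move right, go to R
R | _xxx[y]yyy_   read y → write x, move left, go to R
R | _xx[x]xyyy_   read x → write x, move stay, go to P
P | _xx[x]xyyy_   read x → write x, move right, go to R
R | _xxx[x]yyy_   read x → write x, move stay, go to P
P | _xxx[x]yyy_   read x → write x, move right, go to R
R | _xxxx[y]yy_   read y → write x, move left, go to R
R | _xxx[x]xyy_   read x → write x, move stay, go to P
P | _xxx[x]xyy_   read x → write x, move right, go to R
R | _xxxx[x]yy_   read x → write x, move stay, go to P
P | _xxxx[x]yy_   read x → write x, move right, go to R
R | _xxxxx[y]y_   read y → write x, move left, go to R
R | _xxxx[x]xy_   read x → write x, move stay, go to P
P | _xxxx[x]xy_   read x → write x, move right, go to R
R | _xxxxx[x]y_   read x → write x, move stay, go to P
P | _xxxxx[x]y_   read x → write x, move right, go to R
R | _xxxxxx[y]_   read y → write x, move left, go to R
R | _xxxxx[x]x_   read x → write x, move stay, go to P
P | _xxxxx[x]x_   read x → write x, move right, go to R
R | _xxxxxx[x]_   read x → write x, move stay, go to P
P | _xxxxxx[x]_   read x → write x, move right, go to R
R | _xxxxxxx[_]
No transition is defined for (R, _); M halts in state R.

R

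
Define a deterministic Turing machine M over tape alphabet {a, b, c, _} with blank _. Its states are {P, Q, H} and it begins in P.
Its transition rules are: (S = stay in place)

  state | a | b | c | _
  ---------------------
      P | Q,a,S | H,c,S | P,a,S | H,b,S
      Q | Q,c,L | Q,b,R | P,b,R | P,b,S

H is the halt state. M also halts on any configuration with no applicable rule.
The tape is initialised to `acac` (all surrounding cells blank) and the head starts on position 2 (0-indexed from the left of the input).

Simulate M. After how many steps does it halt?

P | ac[a]c_   read a → write a, move S, go to Q
Q | ac[a]c_   read a → write c, move L, go to Q
Q | a[c]cc_   read c → write b, move R, go to P
P | ab[c]c_   read c → write a, move S, go to P
P | ab[a]c_   read a → write a, move S, go to Q
Q | ab[a]c_   read a → write c, move L, go to Q
Q | a[b]cc_   read b → write b, move R, go to Q
Q | ab[c]c_   read c → write b, move R, go to P
P | abb[c]_   read c → write a, move S, go to P
P | abb[a]_   read a → write a, move S, go to Q
Q | abb[a]_   read a → write c, move L, go to Q
Q | ab[b]c_   read b → write b, move R, go to Q
Q | abb[c]_   read c → write b, move R, go to P
P | abbb[_]   read _ → write b, move S, go to H
H | abbb[b]
M halts after 14 transitions.

14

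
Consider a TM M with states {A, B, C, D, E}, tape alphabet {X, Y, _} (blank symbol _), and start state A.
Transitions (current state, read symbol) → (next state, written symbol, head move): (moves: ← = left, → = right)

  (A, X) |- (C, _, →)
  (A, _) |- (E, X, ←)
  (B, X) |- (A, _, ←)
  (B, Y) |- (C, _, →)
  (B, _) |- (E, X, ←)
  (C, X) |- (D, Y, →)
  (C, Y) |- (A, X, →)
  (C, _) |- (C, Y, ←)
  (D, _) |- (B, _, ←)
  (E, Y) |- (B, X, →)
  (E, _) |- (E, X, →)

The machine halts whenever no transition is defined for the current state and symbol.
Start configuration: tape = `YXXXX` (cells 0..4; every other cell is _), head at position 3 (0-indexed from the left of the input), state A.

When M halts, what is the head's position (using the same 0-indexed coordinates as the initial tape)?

3

A | YXX[X]X_   read X → write _, move →, go to C
C | YXX_[X]_   read X → write Y, move →, go to D
D | YXX_Y[_]   read _ → write _, move ←, go to B
B | YXX_[Y]_   read Y → write _, move →, go to C
C | YXX__[_]   read _ → write Y, move ←, go to C
C | YXX_[_]Y   read _ → write Y, move ←, go to C
C | YXX[_]YY   read _ → write Y, move ←, go to C
C | YX[X]YYY   read X → write Y, move →, go to D
D | YXY[Y]YY
At halt the head is at cell 3.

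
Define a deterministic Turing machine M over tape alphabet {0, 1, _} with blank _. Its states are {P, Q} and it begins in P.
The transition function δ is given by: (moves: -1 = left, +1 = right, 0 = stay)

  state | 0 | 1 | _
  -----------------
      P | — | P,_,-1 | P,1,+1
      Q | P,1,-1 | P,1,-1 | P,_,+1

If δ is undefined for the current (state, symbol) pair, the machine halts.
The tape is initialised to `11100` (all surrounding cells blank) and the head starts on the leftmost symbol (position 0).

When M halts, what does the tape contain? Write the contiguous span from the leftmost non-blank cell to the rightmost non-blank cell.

P | ___[1]1100   read 1 → write _, move -1, go to P
P | __[_]_1100   read _ → write 1, move +1, go to P
P | __1[_]1100   read _ → write 1, move +1, go to P
P | __11[1]100   read 1 → write _, move -1, go to P
P | __1[1]_100   read 1 → write _, move -1, go to P
P | __[1]__100   read 1 → write _, move -1, go to P
P | _[_]___100   read _ → write 1, move +1, go to P
P | _1[_]__100   read _ → write 1, move +1, go to P
P | _11[_]_100   read _ → write 1, move +1, go to P
P | _111[_]100   read _ → write 1, move +1, go to P
P | _1111[1]00   read 1 → write _, move -1, go to P
P | _111[1]_00   read 1 → write _, move -1, go to P
P | _11[1]__00   read 1 → write _, move -1, go to P
P | _1[1]___00   read 1 → write _, move -1, go to P
P | _[1]____00   read 1 → write _, move -1, go to P
P | [_]_____00   read _ → write 1, move +1, go to P
P | 1[_]____00   read _ → write 1, move +1, go to P
P | 11[_]___00   read _ → write 1, move +1, go to P
P | 111[_]__00   read _ → write 1, move +1, go to P
P | 1111[_]_00   read _ → write 1, move +1, go to P
P | 11111[_]00   read _ → write 1, move +1, go to P
P | 111111[0]0
The non-blank tape span at halt is 11111100.

11111100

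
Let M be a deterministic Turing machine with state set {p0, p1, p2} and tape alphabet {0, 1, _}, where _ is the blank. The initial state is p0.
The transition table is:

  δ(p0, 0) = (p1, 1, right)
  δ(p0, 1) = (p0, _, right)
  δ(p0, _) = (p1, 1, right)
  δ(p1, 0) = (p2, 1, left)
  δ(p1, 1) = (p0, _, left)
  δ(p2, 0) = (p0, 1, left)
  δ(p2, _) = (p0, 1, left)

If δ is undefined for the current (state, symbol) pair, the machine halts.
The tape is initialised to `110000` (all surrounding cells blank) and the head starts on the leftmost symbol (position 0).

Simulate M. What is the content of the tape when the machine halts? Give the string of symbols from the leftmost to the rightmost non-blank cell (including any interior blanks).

p0 | [1]10000   read 1 → write _, move right, go to p0
p0 | _[1]0000   read 1 → write _, move right, go to p0
p0 | __[0]000   read 0 → write 1, move right, go to p1
p1 | __1[0]00   read 0 → write 1, move left, go to p2
p2 | __[1]100
The non-blank tape span at halt is 1100.

1100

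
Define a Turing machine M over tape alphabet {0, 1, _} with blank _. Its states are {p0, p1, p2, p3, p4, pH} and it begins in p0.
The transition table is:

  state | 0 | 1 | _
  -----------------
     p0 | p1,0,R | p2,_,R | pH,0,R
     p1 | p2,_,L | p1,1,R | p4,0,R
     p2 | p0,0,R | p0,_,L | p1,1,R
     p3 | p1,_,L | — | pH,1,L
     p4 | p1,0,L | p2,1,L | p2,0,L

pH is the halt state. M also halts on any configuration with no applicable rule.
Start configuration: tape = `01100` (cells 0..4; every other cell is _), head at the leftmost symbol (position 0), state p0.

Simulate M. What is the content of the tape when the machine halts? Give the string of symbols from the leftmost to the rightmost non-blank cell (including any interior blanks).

00__0

state=p0 head=0 tape=[0]1100   (p0,0)→(p1,0,R)
state=p1 head=1 tape=0[1]100   (p1,1)→(p1,1,R)
state=p1 head=2 tape=01[1]00   (p1,1)→(p1,1,R)
state=p1 head=3 tape=011[0]0   (p1,0)→(p2,_,L)
state=p2 head=2 tape=01[1]_0   (p2,1)→(p0,_,L)
state=p0 head=1 tape=0[1]__0   (p0,1)→(p2,_,R)
state=p2 head=2 tape=0_[_]_0   (p2,_)→(p1,1,R)
state=p1 head=3 tape=0_1[_]0   (p1,_)→(p4,0,R)
state=p4 head=4 tape=0_10[0]   (p4,0)→(p1,0,L)
state=p1 head=3 tape=0_1[0]0   (p1,0)→(p2,_,L)
state=p2 head=2 tape=0_[1]_0   (p2,1)→(p0,_,L)
state=p0 head=1 tape=0[_]__0   (p0,_)→(pH,0,R)
state=pH head=2 tape=00[_]_0
The non-blank tape span at halt is 00__0.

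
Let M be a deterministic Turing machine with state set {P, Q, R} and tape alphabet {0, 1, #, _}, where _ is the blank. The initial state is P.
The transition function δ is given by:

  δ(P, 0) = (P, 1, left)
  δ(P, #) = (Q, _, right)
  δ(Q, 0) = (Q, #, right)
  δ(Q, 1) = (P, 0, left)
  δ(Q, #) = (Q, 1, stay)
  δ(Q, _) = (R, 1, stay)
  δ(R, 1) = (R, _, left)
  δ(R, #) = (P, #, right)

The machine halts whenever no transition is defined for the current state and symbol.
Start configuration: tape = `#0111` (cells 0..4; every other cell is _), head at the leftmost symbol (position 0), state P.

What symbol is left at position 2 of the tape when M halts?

_

P | [#]0111_   read # → write _, move right, go to Q
Q | _[0]111_   read 0 → write #, move right, go to Q
Q | _#[1]11_   read 1 → write 0, move left, go to P
P | _[#]011_   read # → write _, move right, go to Q
Q | __[0]11_   read 0 → write #, move right, go to Q
Q | __#[1]1_   read 1 → write 0, move left, go to P
P | __[#]01_   read # → write _, move right, go to Q
Q | ___[0]1_   read 0 → write #, move right, go to Q
Q | ___#[1]_   read 1 → write 0, move left, go to P
P | ___[#]0_   read # → write _, move right, go to Q
Q | ____[0]_   read 0 → write #, move right, go to Q
Q | ____#[_]   read _ → write 1, move stay, go to R
R | ____#[1]   read 1 → write _, move left, go to R
R | ____[#]_   read # → write #, move right, go to P
P | ____#[_]
Cell 2 holds _ when M halts.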